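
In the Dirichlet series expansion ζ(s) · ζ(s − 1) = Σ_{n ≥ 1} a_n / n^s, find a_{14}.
σ(14) = 24

In the product (Σ m^0/m^s)(Σ k / k^s) = Σ (Σ_{d | n} d) / n^s, the coefficient of 1/n^s is σ(n) = Σ_{d | n} d. For n = 14, divisors are [1, 2, 7, 14]; summing: σ(14) = 24.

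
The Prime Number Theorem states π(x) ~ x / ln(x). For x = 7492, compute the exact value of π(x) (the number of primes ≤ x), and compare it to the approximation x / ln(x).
π(7492) = 949;  x/ln(x) ≈ 839.76;  relative error ≈ 11.51%.

Directly count primes up to 7492: π(7492) = 949. The PNT approximation gives 7492/ln(7492) ≈ 7492/8.92159 ≈ 839.76. Relative error (π(x) − x/ln(x)) / π(x) ≈ 11.51%; the approximation is known to undercount slightly (Li(x) is a better estimate).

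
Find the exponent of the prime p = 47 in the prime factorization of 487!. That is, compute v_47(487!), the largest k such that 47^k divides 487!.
v_47(487!) = 10

Legendre's formula: v_p(n!) = Σ_{k ≥ 1} ⌊n / p^k⌋. For p = 47, n = 487, the terms are:
  ⌊487/47^1⌋ = ⌊487/47⌋ = 10
(the next term ⌊487/47^2⌋ = 0, terminating the sum). Summing: v_47(487!) = 10 = 10.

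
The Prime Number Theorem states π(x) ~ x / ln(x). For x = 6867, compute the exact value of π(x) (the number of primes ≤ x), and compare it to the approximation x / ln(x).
π(6867) = 883;  x/ln(x) ≈ 777.30;  relative error ≈ 11.97%.

Directly count primes up to 6867: π(6867) = 883. The PNT approximation gives 6867/ln(6867) ≈ 6867/8.83448 ≈ 777.30. Relative error (π(x) − x/ln(x)) / π(x) ≈ 11.97%; the approximation is known to undercount slightly (Li(x) is a better estimate).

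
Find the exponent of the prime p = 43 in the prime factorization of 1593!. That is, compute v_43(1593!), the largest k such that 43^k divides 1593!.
v_43(1593!) = 37

Legendre's formula: v_p(n!) = Σ_{k ≥ 1} ⌊n / p^k⌋. For p = 43, n = 1593, the terms are:
  ⌊1593/43^1⌋ = ⌊1593/43⌋ = 37
(the next term ⌊1593/43^2⌋ = 0, terminating the sum). Summing: v_43(1593!) = 37 = 37.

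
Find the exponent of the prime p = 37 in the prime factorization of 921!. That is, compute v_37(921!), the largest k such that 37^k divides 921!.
v_37(921!) = 24

Legendre's formula: v_p(n!) = Σ_{k ≥ 1} ⌊n / p^k⌋. For p = 37, n = 921, the terms are:
  ⌊921/37^1⌋ = ⌊921/37⌋ = 24
(the next term ⌊921/37^2⌋ = 0, terminating the sum). Summing: v_37(921!) = 24 = 24.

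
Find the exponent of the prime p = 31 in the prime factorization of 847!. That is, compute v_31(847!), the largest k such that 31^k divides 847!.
v_31(847!) = 27

Legendre's formula: v_p(n!) = Σ_{k ≥ 1} ⌊n / p^k⌋. For p = 31, n = 847, the terms are:
  ⌊847/31^1⌋ = ⌊847/31⌋ = 27
(the next term ⌊847/31^2⌋ = 0, terminating the sum). Summing: v_31(847!) = 27 = 27.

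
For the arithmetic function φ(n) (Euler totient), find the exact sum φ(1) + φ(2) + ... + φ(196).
Σ_{n ≤ 196} φ(n) = 11698

Compute φ(n) for each 1 ≤ n ≤ 196: φ(1) = 1, φ(2) = 1, φ(3) = 2, φ(4) = 2, φ(5) = 4, φ(6) = 2, φ(7) = 6, φ(8) = 4, φ(9) = 6, φ(10) = 4, φ(11) = 10, φ(12) = 4, φ(13) = 12, φ(14) = 6, φ(15) = 8, φ(16) = 8, φ(17) = 16, φ(18) = 6, φ(19) = 18, φ(20) = 8, φ(21) = 12, φ(22) = 10, φ(23) = 22, φ(24) = 8, φ(25) = 20, φ(26) = 12, φ(27) = 18, φ(28) = 12, φ(29) = 28, φ(30) = 8, φ(31) = 30, φ(32) = 16, φ(33) = 20, φ(34) = 16, φ(35) = 24, φ(36) = 12, φ(37) = 36, φ(38) = 18, φ(39) = 24, φ(40) = 16, φ(41) = 40, φ(42) = 12, φ(43) = 42, φ(44) = 20, φ(45) = 24, φ(46) = 22, φ(47) = 46, φ(48) = 16, φ(49) = 42, φ(50) = 20, φ(51) = 32, φ(52) = 24, φ(53) = 52, φ(54) = 18, φ(55) = 40, φ(56) = 24, φ(57) = 36, φ(58) = 28, φ(59) = 58, φ(60) = 16, φ(61) = 60, φ(62) = 30, φ(63) = 36, φ(64) = 32, φ(65) = 48, φ(66) = 20, φ(67) = 66, φ(68) = 32, φ(69) = 44, φ(70) = 24, φ(71) = 70, φ(72) = 24, φ(73) = 72, φ(74) = 36, φ(75) = 40, φ(76) = 36, φ(77) = 60, φ(78) = 24, φ(79) = 78, φ(80) = 32, φ(81) = 54, φ(82) = 40, φ(83) = 82, φ(84) = 24, φ(85) = 64, φ(86) = 42, φ(87) = 56, φ(88) = 40, φ(89) = 88, φ(90) = 24, φ(91) = 72, φ(92) = 44, φ(93) = 60, φ(94) = 46, φ(95) = 72, φ(96) = 32, φ(97) = 96, φ(98) = 42, φ(99) = 60, φ(100) = 40, φ(101) = 100, φ(102) = 32, φ(103) = 102, φ(104) = 48, φ(105) = 48, φ(106) = 52, φ(107) = 106, φ(108) = 36, φ(109) = 108, φ(110) = 40, φ(111) = 72, φ(112) = 48, φ(113) = 112, φ(114) = 36, φ(115) = 88, φ(116) = 56, φ(117) = 72, φ(118) = 58, φ(119) = 96, φ(120) = 32, φ(121) = 110, φ(122) = 60, φ(123) = 80, φ(124) = 60, φ(125) = 100, φ(126) = 36, φ(127) = 126, φ(128) = 64, φ(129) = 84, φ(130) = 48, φ(131) = 130, φ(132) = 40, φ(133) = 108, φ(134) = 66, φ(135) = 72, φ(136) = 64, φ(137) = 136, φ(138) = 44, φ(139) = 138, φ(140) = 48, φ(141) = 92, φ(142) = 70, φ(143) = 120, φ(144) = 48, φ(145) = 112, φ(146) = 72, φ(147) = 84, φ(148) = 72, φ(149) = 148, φ(150) = 40, φ(151) = 150, φ(152) = 72, φ(153) = 96, φ(154) = 60, φ(155) = 120, φ(156) = 48, φ(157) = 156, φ(158) = 78, φ(159) = 104, φ(160) = 64, φ(161) = 132, φ(162) = 54, φ(163) = 162, φ(164) = 80, φ(165) = 80, φ(166) = 82, φ(167) = 166, φ(168) = 48, φ(169) = 156, φ(170) = 64, φ(171) = 108, φ(172) = 84, φ(173) = 172, φ(174) = 56, φ(175) = 120, φ(176) = 80, φ(177) = 116, φ(178) = 88, φ(179) = 178, φ(180) = 48, φ(181) = 180, φ(182) = 72, φ(183) = 120, φ(184) = 88, φ(185) = 144, φ(186) = 60, φ(187) = 160, φ(188) = 92, φ(189) = 108, φ(190) = 72, φ(191) = 190, φ(192) = 64, φ(193) = 192, φ(194) = 96, φ(195) = 96, φ(196) = 84. Summing all 196 values: 11698. (Average order: Σ_{n ≤ x} φ(n) ~ (3/π²) x². For x = 196, (3/π²)·196² ≈ 11677.06.)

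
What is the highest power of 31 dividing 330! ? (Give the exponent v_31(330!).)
v_31(330!) = 10

Legendre's formula: v_p(n!) = Σ_{k ≥ 1} ⌊n / p^k⌋. For p = 31, n = 330, the terms are:
  ⌊330/31^1⌋ = ⌊330/31⌋ = 10
(the next term ⌊330/31^2⌋ = 0, terminating the sum). Summing: v_31(330!) = 10 = 10.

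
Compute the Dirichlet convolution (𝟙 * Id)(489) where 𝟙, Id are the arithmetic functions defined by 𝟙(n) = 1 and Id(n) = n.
(𝟙 * Id)(489) = 656

Divisors of 489: [1, 3, 163, 489]. For each d | 489:
  d = 1: 𝟙(1) · Id(489/1) = 1 · 489 = 489
  d = 3: 𝟙(3) · Id(489/3) = 1 · 163 = 163
  d = 163: 𝟙(163) · Id(489/163) = 1 · 3 = 3
  d = 489: 𝟙(489) · Id(489/489) = 1 · 1 = 1
Summing: (𝟙 * Id)(489) = 489 + 163 + 3 + 1 = 656.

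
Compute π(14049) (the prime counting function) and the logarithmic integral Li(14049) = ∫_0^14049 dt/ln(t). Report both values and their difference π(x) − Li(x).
π(14049) = 1656;  Li(14049) ≈ 1677.39;  π(x) − Li(x) ≈ -21.39.

Direct count of primes ≤ 14049 gives π(14049) = 1656. Numerical evaluation of the logarithmic integral gives Li(14049) ≈ 1677.39. The difference π(x) − Li(x) ≈ -21.39 is typically negative for small/moderate x (Li(x) overestimates), though Littlewood's theorem shows this sign changes infinitely often.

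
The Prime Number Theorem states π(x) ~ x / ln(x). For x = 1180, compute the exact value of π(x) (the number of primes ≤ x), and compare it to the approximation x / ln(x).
π(1180) = 193;  x/ln(x) ≈ 166.83;  relative error ≈ 13.56%.

Directly count primes up to 1180: π(1180) = 193. The PNT approximation gives 1180/ln(1180) ≈ 1180/7.07327 ≈ 166.83. Relative error (π(x) − x/ln(x)) / π(x) ≈ 13.56%; the approximation is known to undercount slightly (Li(x) is a better estimate).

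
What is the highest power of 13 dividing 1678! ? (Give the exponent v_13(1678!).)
v_13(1678!) = 138

Legendre's formula: v_p(n!) = Σ_{k ≥ 1} ⌊n / p^k⌋. For p = 13, n = 1678, the terms are:
  ⌊1678/13^1⌋ = ⌊1678/13⌋ = 129
  ⌊1678/13^2⌋ = ⌊1678/169⌋ = 9
(the next term ⌊1678/13^3⌋ = 0, terminating the sum). Summing: v_13(1678!) = 129 + 9 = 138.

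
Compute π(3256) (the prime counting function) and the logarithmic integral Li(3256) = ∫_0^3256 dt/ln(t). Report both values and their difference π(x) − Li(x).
π(3256) = 459;  Li(3256) ≈ 474.57;  π(x) − Li(x) ≈ -15.57.

Direct count of primes ≤ 3256 gives π(3256) = 459. Numerical evaluation of the logarithmic integral gives Li(3256) ≈ 474.57. The difference π(x) − Li(x) ≈ -15.57 is typically negative for small/moderate x (Li(x) overestimates), though Littlewood's theorem shows this sign changes infinitely often.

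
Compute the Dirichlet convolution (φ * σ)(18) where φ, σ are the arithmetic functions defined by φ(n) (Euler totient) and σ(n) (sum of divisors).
(φ * σ)(18) = 108

Divisors of 18: [1, 2, 3, 6, 9, 18]. For each d | 18:
  d = 1: φ(1) · σ(18/1) = 1 · 39 = 39
  d = 2: φ(2) · σ(18/2) = 1 · 13 = 13
  d = 3: φ(3) · σ(18/3) = 2 · 12 = 24
  d = 6: φ(6) · σ(18/6) = 2 · 4 = 8
  d = 9: φ(9) · σ(18/9) = 6 · 3 = 18
  d = 18: φ(18) · σ(18/18) = 6 · 1 = 6
Summing: (φ * σ)(18) = 39 + 13 + 24 + 8 + 18 + 6 = 108.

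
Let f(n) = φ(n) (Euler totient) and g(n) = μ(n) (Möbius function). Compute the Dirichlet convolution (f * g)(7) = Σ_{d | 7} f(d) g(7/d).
(φ * μ)(7) = 5

Divisors of 7: [1, 7]. For each d | 7:
  d = 1: φ(1) · μ(7/1) = 1 · -1 = -1
  d = 7: φ(7) · μ(7/7) = 6 · 1 = 6
Summing: (φ * μ)(7) = -1 + 6 = 5.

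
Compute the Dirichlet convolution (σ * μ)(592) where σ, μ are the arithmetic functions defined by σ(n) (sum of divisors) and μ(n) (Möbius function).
(σ * μ)(592) = 592

Divisors of 592: [1, 2, 4, 8, 16, 37, 74, 148, 296, 592]. For each d | 592:
  d = 1: σ(1) · μ(592/1) = 1 · 0 = 0
  d = 2: σ(2) · μ(592/2) = 3 · 0 = 0
  d = 4: σ(4) · μ(592/4) = 7 · 0 = 0
  d = 8: σ(8) · μ(592/8) = 15 · 1 = 15
  d = 16: σ(16) · μ(592/16) = 31 · -1 = -31
  d = 37: σ(37) · μ(592/37) = 38 · 0 = 0
  d = 74: σ(74) · μ(592/74) = 114 · 0 = 0
  d = 148: σ(148) · μ(592/148) = 266 · 0 = 0
  d = 296: σ(296) · μ(592/296) = 570 · -1 = -570
  d = 592: σ(592) · μ(592/592) = 1178 · 1 = 1178
Summing: (σ * μ)(592) = 0 + 0 + 0 + 15 + -31 + 0 + 0 + 0 + -570 + 1178 = 592.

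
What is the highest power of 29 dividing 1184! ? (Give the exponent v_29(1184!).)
v_29(1184!) = 41

Legendre's formula: v_p(n!) = Σ_{k ≥ 1} ⌊n / p^k⌋. For p = 29, n = 1184, the terms are:
  ⌊1184/29^1⌋ = ⌊1184/29⌋ = 40
  ⌊1184/29^2⌋ = ⌊1184/841⌋ = 1
(the next term ⌊1184/29^3⌋ = 0, terminating the sum). Summing: v_29(1184!) = 40 + 1 = 41.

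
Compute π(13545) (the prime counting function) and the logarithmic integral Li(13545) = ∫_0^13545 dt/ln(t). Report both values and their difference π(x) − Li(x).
π(13545) = 1603;  Li(13545) ≈ 1624.52;  π(x) − Li(x) ≈ -21.52.

Direct count of primes ≤ 13545 gives π(13545) = 1603. Numerical evaluation of the logarithmic integral gives Li(13545) ≈ 1624.52. The difference π(x) − Li(x) ≈ -21.52 is typically negative for small/moderate x (Li(x) overestimates), though Littlewood's theorem shows this sign changes infinitely often.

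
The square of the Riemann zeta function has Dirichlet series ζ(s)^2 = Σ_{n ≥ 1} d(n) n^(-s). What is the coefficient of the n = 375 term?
d(375) = 8

ζ(s)^2 = (Σ 1/m^s)(Σ 1/k^s). The coefficient of 1/n^s in the product is the number of ordered pairs (m, k) with mk = n, which equals d(n). For n = 375, divisors are [1, 3, 5, 15, 25, 75, 125, 375], so d(375) = 8.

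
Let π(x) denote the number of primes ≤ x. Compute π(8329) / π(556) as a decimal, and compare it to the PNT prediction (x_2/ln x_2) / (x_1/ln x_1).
π(8329)/π(556) = 1045/101 ≈ 10.3465;  PNT prediction ≈ 10.4887.

π(556) = 101 and π(8329) = 1045, so π(8329)/π(556) ≈ 10.3465. The PNT-predicted ratio is (8329/ln(8329)) / (556/ln(556)) ≈ 10.4887. The two agree to within a few percent, as expected.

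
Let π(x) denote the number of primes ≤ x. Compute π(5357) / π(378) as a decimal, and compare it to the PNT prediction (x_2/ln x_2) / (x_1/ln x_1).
π(5357)/π(378) = 708/74 ≈ 9.5676;  PNT prediction ≈ 9.7959.

π(378) = 74 and π(5357) = 708, so π(5357)/π(378) ≈ 9.5676. The PNT-predicted ratio is (5357/ln(5357)) / (378/ln(378)) ≈ 9.7959. The two agree to within a few percent, as expected.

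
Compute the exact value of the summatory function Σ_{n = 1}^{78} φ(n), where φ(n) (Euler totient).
Σ_{n ≤ 78} φ(n) = 1856

Compute φ(n) for each 1 ≤ n ≤ 78: φ(1) = 1, φ(2) = 1, φ(3) = 2, φ(4) = 2, φ(5) = 4, φ(6) = 2, φ(7) = 6, φ(8) = 4, φ(9) = 6, φ(10) = 4, φ(11) = 10, φ(12) = 4, φ(13) = 12, φ(14) = 6, φ(15) = 8, φ(16) = 8, φ(17) = 16, φ(18) = 6, φ(19) = 18, φ(20) = 8, φ(21) = 12, φ(22) = 10, φ(23) = 22, φ(24) = 8, φ(25) = 20, φ(26) = 12, φ(27) = 18, φ(28) = 12, φ(29) = 28, φ(30) = 8, φ(31) = 30, φ(32) = 16, φ(33) = 20, φ(34) = 16, φ(35) = 24, φ(36) = 12, φ(37) = 36, φ(38) = 18, φ(39) = 24, φ(40) = 16, φ(41) = 40, φ(42) = 12, φ(43) = 42, φ(44) = 20, φ(45) = 24, φ(46) = 22, φ(47) = 46, φ(48) = 16, φ(49) = 42, φ(50) = 20, φ(51) = 32, φ(52) = 24, φ(53) = 52, φ(54) = 18, φ(55) = 40, φ(56) = 24, φ(57) = 36, φ(58) = 28, φ(59) = 58, φ(60) = 16, φ(61) = 60, φ(62) = 30, φ(63) = 36, φ(64) = 32, φ(65) = 48, φ(66) = 20, φ(67) = 66, φ(68) = 32, φ(69) = 44, φ(70) = 24, φ(71) = 70, φ(72) = 24, φ(73) = 72, φ(74) = 36, φ(75) = 40, φ(76) = 36, φ(77) = 60, φ(78) = 24. Summing all 78 values: 1856. (Average order: Σ_{n ≤ x} φ(n) ~ (3/π²) x². For x = 78, (3/π²)·78² ≈ 1849.31.)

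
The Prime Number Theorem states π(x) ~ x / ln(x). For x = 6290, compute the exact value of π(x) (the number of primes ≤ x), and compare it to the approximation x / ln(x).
π(6290) = 818;  x/ln(x) ≈ 719.13;  relative error ≈ 12.09%.

Directly count primes up to 6290: π(6290) = 818. The PNT approximation gives 6290/ln(6290) ≈ 6290/8.74672 ≈ 719.13. Relative error (π(x) − x/ln(x)) / π(x) ≈ 12.09%; the approximation is known to undercount slightly (Li(x) is a better estimate).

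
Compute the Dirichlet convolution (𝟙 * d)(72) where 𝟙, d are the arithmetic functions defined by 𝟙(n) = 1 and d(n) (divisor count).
(𝟙 * d)(72) = 60

Divisors of 72: [1, 2, 3, 4, 6, 8, 9, 12, 18, 24, 36, 72]. For each d | 72:
  d = 1: 𝟙(1) · d(72/1) = 1 · 12 = 12
  d = 2: 𝟙(2) · d(72/2) = 1 · 9 = 9
  d = 3: 𝟙(3) · d(72/3) = 1 · 8 = 8
  d = 4: 𝟙(4) · d(72/4) = 1 · 6 = 6
  d = 6: 𝟙(6) · d(72/6) = 1 · 6 = 6
  d = 8: 𝟙(8) · d(72/8) = 1 · 3 = 3
  d = 9: 𝟙(9) · d(72/9) = 1 · 4 = 4
  d = 12: 𝟙(12) · d(72/12) = 1 · 4 = 4
  d = 18: 𝟙(18) · d(72/18) = 1 · 3 = 3
  d = 24: 𝟙(24) · d(72/24) = 1 · 2 = 2
  d = 36: 𝟙(36) · d(72/36) = 1 · 2 = 2
  d = 72: 𝟙(72) · d(72/72) = 1 · 1 = 1
Summing: (𝟙 * d)(72) = 12 + 9 + 8 + 6 + 6 + 3 + 4 + 4 + 3 + 2 + 2 + 1 = 60.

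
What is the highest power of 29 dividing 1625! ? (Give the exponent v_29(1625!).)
v_29(1625!) = 57

Legendre's formula: v_p(n!) = Σ_{k ≥ 1} ⌊n / p^k⌋. For p = 29, n = 1625, the terms are:
  ⌊1625/29^1⌋ = ⌊1625/29⌋ = 56
  ⌊1625/29^2⌋ = ⌊1625/841⌋ = 1
(the next term ⌊1625/29^3⌋ = 0, terminating the sum). Summing: v_29(1625!) = 56 + 1 = 57.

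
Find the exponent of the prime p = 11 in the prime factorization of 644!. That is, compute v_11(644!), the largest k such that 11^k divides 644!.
v_11(644!) = 63

Legendre's formula: v_p(n!) = Σ_{k ≥ 1} ⌊n / p^k⌋. For p = 11, n = 644, the terms are:
  ⌊644/11^1⌋ = ⌊644/11⌋ = 58
  ⌊644/11^2⌋ = ⌊644/121⌋ = 5
(the next term ⌊644/11^3⌋ = 0, terminating the sum). Summing: v_11(644!) = 58 + 5 = 63.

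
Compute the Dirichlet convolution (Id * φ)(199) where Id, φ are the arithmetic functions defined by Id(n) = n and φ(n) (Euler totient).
(Id * φ)(199) = 397

Divisors of 199: [1, 199]. For each d | 199:
  d = 1: Id(1) · φ(199/1) = 1 · 198 = 198
  d = 199: Id(199) · φ(199/199) = 199 · 1 = 199
Summing: (Id * φ)(199) = 198 + 199 = 397.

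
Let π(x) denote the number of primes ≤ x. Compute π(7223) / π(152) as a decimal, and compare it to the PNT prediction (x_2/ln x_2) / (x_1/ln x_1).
π(7223)/π(152) = 923/36 ≈ 25.6389;  PNT prediction ≈ 26.8692.

π(152) = 36 and π(7223) = 923, so π(7223)/π(152) ≈ 25.6389. The PNT-predicted ratio is (7223/ln(7223)) / (152/ln(152)) ≈ 26.8692. The two agree to within a few percent, as expected.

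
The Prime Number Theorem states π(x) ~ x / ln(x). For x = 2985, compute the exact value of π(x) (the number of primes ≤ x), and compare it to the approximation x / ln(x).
π(2985) = 429;  x/ln(x) ≈ 373.06;  relative error ≈ 13.04%.

Directly count primes up to 2985: π(2985) = 429. The PNT approximation gives 2985/ln(2985) ≈ 2985/8.00136 ≈ 373.06. Relative error (π(x) − x/ln(x)) / π(x) ≈ 13.04%; the approximation is known to undercount slightly (Li(x) is a better estimate).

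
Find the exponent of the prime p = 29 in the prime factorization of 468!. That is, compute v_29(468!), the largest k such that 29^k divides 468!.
v_29(468!) = 16

Legendre's formula: v_p(n!) = Σ_{k ≥ 1} ⌊n / p^k⌋. For p = 29, n = 468, the terms are:
  ⌊468/29^1⌋ = ⌊468/29⌋ = 16
(the next term ⌊468/29^2⌋ = 0, terminating the sum). Summing: v_29(468!) = 16 = 16.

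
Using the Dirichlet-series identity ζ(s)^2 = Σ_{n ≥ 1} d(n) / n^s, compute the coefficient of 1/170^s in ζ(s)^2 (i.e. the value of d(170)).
d(170) = 8

ζ(s)^2 = (Σ 1/m^s)(Σ 1/k^s). The coefficient of 1/n^s in the product is the number of ordered pairs (m, k) with mk = n, which equals d(n). For n = 170, divisors are [1, 2, 5, 10, 17, 34, 85, 170], so d(170) = 8.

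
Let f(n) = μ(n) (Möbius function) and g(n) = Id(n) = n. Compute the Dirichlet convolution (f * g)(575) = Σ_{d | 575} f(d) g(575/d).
(μ * Id)(575) = 440

Divisors of 575: [1, 5, 23, 25, 115, 575]. For each d | 575:
  d = 1: μ(1) · Id(575/1) = 1 · 575 = 575
  d = 5: μ(5) · Id(575/5) = -1 · 115 = -115
  d = 23: μ(23) · Id(575/23) = -1 · 25 = -25
  d = 25: μ(25) · Id(575/25) = 0 · 23 = 0
  d = 115: μ(115) · Id(575/115) = 1 · 5 = 5
  d = 575: μ(575) · Id(575/575) = 0 · 1 = 0
Summing: (μ * Id)(575) = 575 + -115 + -25 + 0 + 5 + 0 = 440.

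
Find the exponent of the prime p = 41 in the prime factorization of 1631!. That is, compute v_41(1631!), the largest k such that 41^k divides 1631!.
v_41(1631!) = 39

Legendre's formula: v_p(n!) = Σ_{k ≥ 1} ⌊n / p^k⌋. For p = 41, n = 1631, the terms are:
  ⌊1631/41^1⌋ = ⌊1631/41⌋ = 39
(the next term ⌊1631/41^2⌋ = 0, terminating the sum). Summing: v_41(1631!) = 39 = 39.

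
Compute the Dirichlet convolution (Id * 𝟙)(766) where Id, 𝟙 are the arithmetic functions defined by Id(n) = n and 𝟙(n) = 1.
(Id * 𝟙)(766) = 1152

Divisors of 766: [1, 2, 383, 766]. For each d | 766:
  d = 1: Id(1) · 𝟙(766/1) = 1 · 1 = 1
  d = 2: Id(2) · 𝟙(766/2) = 2 · 1 = 2
  d = 383: Id(383) · 𝟙(766/383) = 383 · 1 = 383
  d = 766: Id(766) · 𝟙(766/766) = 766 · 1 = 766
Summing: (Id * 𝟙)(766) = 1 + 2 + 383 + 766 = 1152.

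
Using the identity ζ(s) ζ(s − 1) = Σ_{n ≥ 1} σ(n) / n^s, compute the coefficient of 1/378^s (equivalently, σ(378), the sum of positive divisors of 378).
σ(378) = 960

In the product (Σ m^0/m^s)(Σ k / k^s) = Σ (Σ_{d | n} d) / n^s, the coefficient of 1/n^s is σ(n) = Σ_{d | n} d. For n = 378, divisors are [1, 2, 3, 6, 7, 9, 14, 18, 21, 27, 42, 54, 63, 126, 189, 378]; summing: σ(378) = 960.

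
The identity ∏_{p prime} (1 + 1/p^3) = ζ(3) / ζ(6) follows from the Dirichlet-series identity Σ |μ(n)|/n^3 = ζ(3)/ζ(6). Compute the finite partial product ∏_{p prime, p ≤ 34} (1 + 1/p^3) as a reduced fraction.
∏ = 123276368443014873612288/104343309932640260237195

The primes p ≤ 34 are [2, 3, 5, 7, 11, 13, 17, 19, 23, 29, 31]. For each, (1 + 1/p^3) = (p^3 + 1)/p^3. Multiplying these fractions over p ∈ [2, 3, 5, 7, 11, 13, 17, 19, 23, 29, 31] gives 123276368443014873612288/104343309932640260237195. (In the limit P → ∞ this tends to ζ(3)/ζ(6).)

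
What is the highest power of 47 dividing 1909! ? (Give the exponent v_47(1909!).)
v_47(1909!) = 40

Legendre's formula: v_p(n!) = Σ_{k ≥ 1} ⌊n / p^k⌋. For p = 47, n = 1909, the terms are:
  ⌊1909/47^1⌋ = ⌊1909/47⌋ = 40
(the next term ⌊1909/47^2⌋ = 0, terminating the sum). Summing: v_47(1909!) = 40 = 40.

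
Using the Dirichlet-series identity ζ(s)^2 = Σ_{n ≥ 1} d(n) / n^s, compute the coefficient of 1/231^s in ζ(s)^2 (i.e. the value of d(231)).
d(231) = 8

ζ(s)^2 = (Σ 1/m^s)(Σ 1/k^s). The coefficient of 1/n^s in the product is the number of ordered pairs (m, k) with mk = n, which equals d(n). For n = 231, divisors are [1, 3, 7, 11, 21, 33, 77, 231], so d(231) = 8.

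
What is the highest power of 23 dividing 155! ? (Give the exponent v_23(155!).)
v_23(155!) = 6

Legendre's formula: v_p(n!) = Σ_{k ≥ 1} ⌊n / p^k⌋. For p = 23, n = 155, the terms are:
  ⌊155/23^1⌋ = ⌊155/23⌋ = 6
(the next term ⌊155/23^2⌋ = 0, terminating the sum). Summing: v_23(155!) = 6 = 6.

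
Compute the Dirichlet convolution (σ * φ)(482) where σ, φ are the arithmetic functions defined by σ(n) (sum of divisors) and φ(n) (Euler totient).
(σ * φ)(482) = 1928

Divisors of 482: [1, 2, 241, 482]. For each d | 482:
  d = 1: σ(1) · φ(482/1) = 1 · 240 = 240
  d = 2: σ(2) · φ(482/2) = 3 · 240 = 720
  d = 241: σ(241) · φ(482/241) = 242 · 1 = 242
  d = 482: σ(482) · φ(482/482) = 726 · 1 = 726
Summing: (σ * φ)(482) = 240 + 720 + 242 + 726 = 1928.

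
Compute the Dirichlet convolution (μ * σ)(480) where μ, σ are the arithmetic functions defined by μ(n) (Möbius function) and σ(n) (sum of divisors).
(μ * σ)(480) = 480

Divisors of 480: [1, 2, 3, 4, 5, 6, 8, 10, 12, 15, 16, 20, 24, 30, 32, 40, 48, 60, 80, 96, 120, 160, 240, 480]. For each d | 480:
  d = 1: μ(1) · σ(480/1) = 1 · 1512 = 1512
  d = 2: μ(2) · σ(480/2) = -1 · 744 = -744
  d = 3: μ(3) · σ(480/3) = -1 · 378 = -378
  d = 4: μ(4) · σ(480/4) = 0 · 360 = 0
  d = 5: μ(5) · σ(480/5) = -1 · 252 = -252
  d = 6: μ(6) · σ(480/6) = 1 · 186 = 186
  d = 8: μ(8) · σ(480/8) = 0 · 168 = 0
  d = 10: μ(10) · σ(480/10) = 1 · 124 = 124
  d = 12: μ(12) · σ(480/12) = 0 · 90 = 0
  d = 15: μ(15) · σ(480/15) = 1 · 63 = 63
  d = 16: μ(16) · σ(480/16) = 0 · 72 = 0
  d = 20: μ(20) · σ(480/20) = 0 · 60 = 0
  d = 24: μ(24) · σ(480/24) = 0 · 42 = 0
  d = 30: μ(30) · σ(480/30) = -1 · 31 = -31
  d = 32: μ(32) · σ(480/32) = 0 · 24 = 0
  d = 40: μ(40) · σ(480/40) = 0 · 28 = 0
  d = 48: μ(48) · σ(480/48) = 0 · 18 = 0
  d = 60: μ(60) · σ(480/60) = 0 · 15 = 0
  d = 80: μ(80) · σ(480/80) = 0 · 12 = 0
  d = 96: μ(96) · σ(480/96) = 0 · 6 = 0
  d = 120: μ(120) · σ(480/120) = 0 · 7 = 0
  d = 160: μ(160) · σ(480/160) = 0 · 4 = 0
  d = 240: μ(240) · σ(480/240) = 0 · 3 = 0
  d = 480: μ(480) · σ(480/480) = 0 · 1 = 0
Summing: (μ * σ)(480) = 1512 + -744 + -378 + 0 + -252 + 186 + 0 + 124 + 0 + 63 + 0 + 0 + 0 + -31 + 0 + 0 + 0 + 0 + 0 + 0 + 0 + 0 + 0 + 0 = 480.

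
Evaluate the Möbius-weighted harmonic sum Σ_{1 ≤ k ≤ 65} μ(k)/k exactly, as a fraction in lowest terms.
Σ μ(k)/k = 3679085466973039663081/117288381359406970983270

Values of μ(k) for 1 ≤ k ≤ 65: μ(1) = 1, μ(2) = -1, μ(3) = -1, μ(5) = -1, μ(6) = 1, μ(7) = -1, μ(10) = 1, μ(11) = -1, μ(13) = -1, μ(14) = 1, μ(15) = 1, μ(17) = -1, μ(19) = -1, μ(21) = 1, μ(22) = 1, μ(23) = -1, μ(26) = 1, μ(29) = -1, μ(30) = -1, μ(31) = -1, μ(33) = 1, μ(34) = 1, μ(35) = 1, μ(37) = -1, μ(38) = 1, μ(39) = 1, μ(41) = -1, μ(42) = -1, μ(43) = -1, μ(46) = 1, μ(47) = -1, μ(51) = 1, μ(53) = -1, μ(55) = 1, μ(57) = 1, μ(58) = 1, μ(59) = -1, μ(61) = -1, μ(62) = 1, μ(65) = 1, with μ = 0 on non-squarefree integers. Summing μ(k)/k for k where μ(k) ≠ 0 gives 3679085466973039663081/117288381359406970983270 ≈ 0.0314. (PNT ⟺ this sum → 0 as n → ∞.)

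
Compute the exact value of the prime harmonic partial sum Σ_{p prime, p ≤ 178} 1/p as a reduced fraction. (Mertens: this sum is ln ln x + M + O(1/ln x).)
Σ 1/p = 319420215161551700804173656907103406301944826032199624513259054823197/166589903787325219380851695350896256250980509594874862046961683989710

π(178) = 40, so the primes ≤ 178 are [2, 3, 5, 7, 11, 13, 17, 19, 23, 29, 31, 37, 41, 43, 47, 53, 59, 61, 67, 71, 73, 79, 83, 89, 97, 101, 103, 107, 109, 113, 127, 131, 137, 139, 149, 151, 157, 163, 167, 173]. Summing 1/p over these primes: 319420215161551700804173656907103406301944826032199624513259054823197/166589903787325219380851695350896256250980509594874862046961683989710 ≈ 1.9174. Mertens estimate ln ln(178) + 0.2615 ≈ 1.9066.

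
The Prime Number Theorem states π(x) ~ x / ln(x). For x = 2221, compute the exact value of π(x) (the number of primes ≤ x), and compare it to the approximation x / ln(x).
π(2221) = 331;  x/ln(x) ≈ 288.23;  relative error ≈ 12.92%.

Directly count primes up to 2221: π(2221) = 331. The PNT approximation gives 2221/ln(2221) ≈ 2221/7.70571 ≈ 288.23. Relative error (π(x) − x/ln(x)) / π(x) ≈ 12.92%; the approximation is known to undercount slightly (Li(x) is a better estimate).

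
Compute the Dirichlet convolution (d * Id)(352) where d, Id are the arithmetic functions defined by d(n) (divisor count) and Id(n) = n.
(d * Id)(352) = 1560

Divisors of 352: [1, 2, 4, 8, 11, 16, 22, 32, 44, 88, 176, 352]. For each d | 352:
  d = 1: d(1) · Id(352/1) = 1 · 352 = 352
  d = 2: d(2) · Id(352/2) = 2 · 176 = 352
  d = 4: d(4) · Id(352/4) = 3 · 88 = 264
  d = 8: d(8) · Id(352/8) = 4 · 44 = 176
  d = 11: d(11) · Id(352/11) = 2 · 32 = 64
  d = 16: d(16) · Id(352/16) = 5 · 22 = 110
  d = 22: d(22) · Id(352/22) = 4 · 16 = 64
  d = 32: d(32) · Id(352/32) = 6 · 11 = 66
  d = 44: d(44) · Id(352/44) = 6 · 8 = 48
  d = 88: d(88) · Id(352/88) = 8 · 4 = 32
  d = 176: d(176) · Id(352/176) = 10 · 2 = 20
  d = 352: d(352) · Id(352/352) = 12 · 1 = 12
Summing: (d * Id)(352) = 352 + 352 + 264 + 176 + 64 + 110 + 64 + 66 + 48 + 32 + 20 + 12 = 1560.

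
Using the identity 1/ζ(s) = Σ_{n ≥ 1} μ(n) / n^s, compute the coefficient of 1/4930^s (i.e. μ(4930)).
μ(4930) = 1

Factor n = 4930 = 2 · 5 · 17 · 29. μ(n) = 0 if any exponent ≥ 2 (not squarefree); otherwise μ(n) = (−1)^{ω(n)} where ω(n) is the number of distinct prime factors. Applying: μ(4930) = 1.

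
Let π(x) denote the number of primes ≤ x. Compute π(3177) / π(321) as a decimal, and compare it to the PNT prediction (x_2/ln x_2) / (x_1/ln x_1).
π(3177)/π(321) = 449/66 ≈ 6.8030;  PNT prediction ≈ 7.0837.

π(321) = 66 and π(3177) = 449, so π(3177)/π(321) ≈ 6.8030. The PNT-predicted ratio is (3177/ln(3177)) / (321/ln(321)) ≈ 7.0837. The two agree to within a few percent, as expected.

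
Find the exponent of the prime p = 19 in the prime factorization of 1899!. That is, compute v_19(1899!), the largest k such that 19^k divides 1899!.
v_19(1899!) = 104

Legendre's formula: v_p(n!) = Σ_{k ≥ 1} ⌊n / p^k⌋. For p = 19, n = 1899, the terms are:
  ⌊1899/19^1⌋ = ⌊1899/19⌋ = 99
  ⌊1899/19^2⌋ = ⌊1899/361⌋ = 5
(the next term ⌊1899/19^3⌋ = 0, terminating the sum). Summing: v_19(1899!) = 99 + 5 = 104.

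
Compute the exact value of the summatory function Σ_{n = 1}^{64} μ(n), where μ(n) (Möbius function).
Σ_{n ≤ 64} μ(n) = -1

Compute μ(n) for each 1 ≤ n ≤ 64: μ(1) = 1, μ(2) = -1, μ(3) = -1, μ(4) = 0, μ(5) = -1, μ(6) = 1, μ(7) = -1, μ(8) = 0, μ(9) = 0, μ(10) = 1, μ(11) = -1, μ(12) = 0, μ(13) = -1, μ(14) = 1, μ(15) = 1, μ(16) = 0, μ(17) = -1, μ(18) = 0, μ(19) = -1, μ(20) = 0, μ(21) = 1, μ(22) = 1, μ(23) = -1, μ(24) = 0, μ(25) = 0, μ(26) = 1, μ(27) = 0, μ(28) = 0, μ(29) = -1, μ(30) = -1, μ(31) = -1, μ(32) = 0, μ(33) = 1, μ(34) = 1, μ(35) = 1, μ(36) = 0, μ(37) = -1, μ(38) = 1, μ(39) = 1, μ(40) = 0, μ(41) = -1, μ(42) = -1, μ(43) = -1, μ(44) = 0, μ(45) = 0, μ(46) = 1, μ(47) = -1, μ(48) = 0, μ(49) = 0, μ(50) = 0, μ(51) = 1, μ(52) = 0, μ(53) = -1, μ(54) = 0, μ(55) = 1, μ(56) = 0, μ(57) = 1, μ(58) = 1, μ(59) = -1, μ(60) = 0, μ(61) = -1, μ(62) = 1, μ(63) = 0, μ(64) = 0. Summing all 64 values: -1. (Mertens function M(x) = Σ_{n ≤ x} μ(n); on average M(x) should be small (PNT ⟺ M(x) = o(x)).)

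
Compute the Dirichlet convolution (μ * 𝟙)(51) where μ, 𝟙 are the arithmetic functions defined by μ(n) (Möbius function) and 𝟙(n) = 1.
(μ * 𝟙)(51) = 0

Divisors of 51: [1, 3, 17, 51]. For each d | 51:
  d = 1: μ(1) · 𝟙(51/1) = 1 · 1 = 1
  d = 3: μ(3) · 𝟙(51/3) = -1 · 1 = -1
  d = 17: μ(17) · 𝟙(51/17) = -1 · 1 = -1
  d = 51: μ(51) · 𝟙(51/51) = 1 · 1 = 1
Summing: (μ * 𝟙)(51) = 1 + -1 + -1 + 1 = 0.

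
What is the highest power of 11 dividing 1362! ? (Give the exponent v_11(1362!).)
v_11(1362!) = 135

Legendre's formula: v_p(n!) = Σ_{k ≥ 1} ⌊n / p^k⌋. For p = 11, n = 1362, the terms are:
  ⌊1362/11^1⌋ = ⌊1362/11⌋ = 123
  ⌊1362/11^2⌋ = ⌊1362/121⌋ = 11
  ⌊1362/11^3⌋ = ⌊1362/1331⌋ = 1
(the next term ⌊1362/11^4⌋ = 0, terminating the sum). Summing: v_11(1362!) = 123 + 11 + 1 = 135.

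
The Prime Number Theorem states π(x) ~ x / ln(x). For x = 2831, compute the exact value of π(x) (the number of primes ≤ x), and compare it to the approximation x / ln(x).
π(2831) = 410;  x/ln(x) ≈ 356.17;  relative error ≈ 13.13%.

Directly count primes up to 2831: π(2831) = 410. The PNT approximation gives 2831/ln(2831) ≈ 2831/7.94839 ≈ 356.17. Relative error (π(x) − x/ln(x)) / π(x) ≈ 13.13%; the approximation is known to undercount slightly (Li(x) is a better estimate).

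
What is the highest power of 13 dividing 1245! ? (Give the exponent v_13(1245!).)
v_13(1245!) = 102

Legendre's formula: v_p(n!) = Σ_{k ≥ 1} ⌊n / p^k⌋. For p = 13, n = 1245, the terms are:
  ⌊1245/13^1⌋ = ⌊1245/13⌋ = 95
  ⌊1245/13^2⌋ = ⌊1245/169⌋ = 7
(the next term ⌊1245/13^3⌋ = 0, terminating the sum). Summing: v_13(1245!) = 95 + 7 = 102.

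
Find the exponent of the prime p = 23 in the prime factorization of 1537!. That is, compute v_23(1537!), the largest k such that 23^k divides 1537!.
v_23(1537!) = 68

Legendre's formula: v_p(n!) = Σ_{k ≥ 1} ⌊n / p^k⌋. For p = 23, n = 1537, the terms are:
  ⌊1537/23^1⌋ = ⌊1537/23⌋ = 66
  ⌊1537/23^2⌋ = ⌊1537/529⌋ = 2
(the next term ⌊1537/23^3⌋ = 0, terminating the sum). Summing: v_23(1537!) = 66 + 2 = 68.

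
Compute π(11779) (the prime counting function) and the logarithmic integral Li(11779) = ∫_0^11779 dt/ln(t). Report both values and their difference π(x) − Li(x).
π(11779) = 1411;  Li(11779) ≈ 1437.55;  π(x) − Li(x) ≈ -26.55.

Direct count of primes ≤ 11779 gives π(11779) = 1411. Numerical evaluation of the logarithmic integral gives Li(11779) ≈ 1437.55. The difference π(x) − Li(x) ≈ -26.55 is typically negative for small/moderate x (Li(x) overestimates), though Littlewood's theorem shows this sign changes infinitely often.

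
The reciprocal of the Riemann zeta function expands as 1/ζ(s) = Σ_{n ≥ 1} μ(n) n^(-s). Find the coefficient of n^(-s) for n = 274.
μ(274) = 1

Factor n = 274 = 2 · 137. μ(n) = 0 if any exponent ≥ 2 (not squarefree); otherwise μ(n) = (−1)^{ω(n)} where ω(n) is the number of distinct prime factors. Applying: μ(274) = 1.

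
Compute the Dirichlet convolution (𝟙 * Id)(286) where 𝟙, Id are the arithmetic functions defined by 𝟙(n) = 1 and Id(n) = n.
(𝟙 * Id)(286) = 504

Divisors of 286: [1, 2, 11, 13, 22, 26, 143, 286]. For each d | 286:
  d = 1: 𝟙(1) · Id(286/1) = 1 · 286 = 286
  d = 2: 𝟙(2) · Id(286/2) = 1 · 143 = 143
  d = 11: 𝟙(11) · Id(286/11) = 1 · 26 = 26
  d = 13: 𝟙(13) · Id(286/13) = 1 · 22 = 22
  d = 22: 𝟙(22) · Id(286/22) = 1 · 13 = 13
  d = 26: 𝟙(26) · Id(286/26) = 1 · 11 = 11
  d = 143: 𝟙(143) · Id(286/143) = 1 · 2 = 2
  d = 286: 𝟙(286) · Id(286/286) = 1 · 1 = 1
Summing: (𝟙 * Id)(286) = 286 + 143 + 26 + 22 + 13 + 11 + 2 + 1 = 504.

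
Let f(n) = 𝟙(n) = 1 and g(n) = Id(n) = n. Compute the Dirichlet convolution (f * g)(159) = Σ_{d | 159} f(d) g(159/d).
(𝟙 * Id)(159) = 216

Divisors of 159: [1, 3, 53, 159]. For each d | 159:
  d = 1: 𝟙(1) · Id(159/1) = 1 · 159 = 159
  d = 3: 𝟙(3) · Id(159/3) = 1 · 53 = 53
  d = 53: 𝟙(53) · Id(159/53) = 1 · 3 = 3
  d = 159: 𝟙(159) · Id(159/159) = 1 · 1 = 1
Summing: (𝟙 * Id)(159) = 159 + 53 + 3 + 1 = 216.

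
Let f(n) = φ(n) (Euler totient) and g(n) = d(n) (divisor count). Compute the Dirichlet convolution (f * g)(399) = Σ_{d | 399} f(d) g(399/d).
(φ * d)(399) = 640

Divisors of 399: [1, 3, 7, 19, 21, 57, 133, 399]. For each d | 399:
  d = 1: φ(1) · d(399/1) = 1 · 8 = 8
  d = 3: φ(3) · d(399/3) = 2 · 4 = 8
  d = 7: φ(7) · d(399/7) = 6 · 4 = 24
  d = 19: φ(19) · d(399/19) = 18 · 4 = 72
  d = 21: φ(21) · d(399/21) = 12 · 2 = 24
  d = 57: φ(57) · d(399/57) = 36 · 2 = 72
  d = 133: φ(133) · d(399/133) = 108 · 2 = 216
  d = 399: φ(399) · d(399/399) = 216 · 1 = 216
Summing: (φ * d)(399) = 8 + 8 + 24 + 72 + 24 + 72 + 216 + 216 = 640.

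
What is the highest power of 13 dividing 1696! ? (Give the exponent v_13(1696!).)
v_13(1696!) = 140

Legendre's formula: v_p(n!) = Σ_{k ≥ 1} ⌊n / p^k⌋. For p = 13, n = 1696, the terms are:
  ⌊1696/13^1⌋ = ⌊1696/13⌋ = 130
  ⌊1696/13^2⌋ = ⌊1696/169⌋ = 10
(the next term ⌊1696/13^3⌋ = 0, terminating the sum). Summing: v_13(1696!) = 130 + 10 = 140.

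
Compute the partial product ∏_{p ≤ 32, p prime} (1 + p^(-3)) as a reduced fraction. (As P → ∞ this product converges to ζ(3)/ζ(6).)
∏ = 123276368443014873612288/104343309932640260237195

The primes p ≤ 32 are [2, 3, 5, 7, 11, 13, 17, 19, 23, 29, 31]. For each, (1 + 1/p^3) = (p^3 + 1)/p^3. Multiplying these fractions over p ∈ [2, 3, 5, 7, 11, 13, 17, 19, 23, 29, 31] gives 123276368443014873612288/104343309932640260237195. (In the limit P → ∞ this tends to ζ(3)/ζ(6).)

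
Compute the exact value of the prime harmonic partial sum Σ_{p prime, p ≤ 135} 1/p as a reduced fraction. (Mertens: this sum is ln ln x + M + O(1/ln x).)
Σ 1/p = 980956909242278731029785409368357903506317057050081/525896479052627740771371797072411912900610967452630

π(135) = 32, so the primes ≤ 135 are [2, 3, 5, 7, 11, 13, 17, 19, 23, 29, 31, 37, 41, 43, 47, 53, 59, 61, 67, 71, 73, 79, 83, 89, 97, 101, 103, 107, 109, 113, 127, 131]. Summing 1/p over these primes: 980956909242278731029785409368357903506317057050081/525896479052627740771371797072411912900610967452630 ≈ 1.8653. Mertens estimate ln ln(135) + 0.2615 ≈ 1.8518.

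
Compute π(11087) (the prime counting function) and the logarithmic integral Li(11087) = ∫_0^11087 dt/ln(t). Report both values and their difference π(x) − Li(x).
π(11087) = 1344;  Li(11087) ≈ 1363.49;  π(x) − Li(x) ≈ -19.49.

Direct count of primes ≤ 11087 gives π(11087) = 1344. Numerical evaluation of the logarithmic integral gives Li(11087) ≈ 1363.49. The difference π(x) − Li(x) ≈ -19.49 is typically negative for small/moderate x (Li(x) overestimates), though Littlewood's theorem shows this sign changes infinitely often.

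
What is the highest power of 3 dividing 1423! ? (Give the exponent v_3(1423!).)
v_3(1423!) = 707

Legendre's formula: v_p(n!) = Σ_{k ≥ 1} ⌊n / p^k⌋. For p = 3, n = 1423, the terms are:
  ⌊1423/3^1⌋ = ⌊1423/3⌋ = 474
  ⌊1423/3^2⌋ = ⌊1423/9⌋ = 158
  ⌊1423/3^3⌋ = ⌊1423/27⌋ = 52
  ⌊1423/3^4⌋ = ⌊1423/81⌋ = 17
  ⌊1423/3^5⌋ = ⌊1423/243⌋ = 5
  ⌊1423/3^6⌋ = ⌊1423/729⌋ = 1
(the next term ⌊1423/3^7⌋ = 0, terminating the sum). Summing: v_3(1423!) = 474 + 158 + 52 + 17 + 5 + 1 = 707.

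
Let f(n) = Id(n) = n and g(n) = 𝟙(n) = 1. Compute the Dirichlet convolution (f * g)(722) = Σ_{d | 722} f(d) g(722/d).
(Id * 𝟙)(722) = 1143

Divisors of 722: [1, 2, 19, 38, 361, 722]. For each d | 722:
  d = 1: Id(1) · 𝟙(722/1) = 1 · 1 = 1
  d = 2: Id(2) · 𝟙(722/2) = 2 · 1 = 2
  d = 19: Id(19) · 𝟙(722/19) = 19 · 1 = 19
  d = 38: Id(38) · 𝟙(722/38) = 38 · 1 = 38
  d = 361: Id(361) · 𝟙(722/361) = 361 · 1 = 361
  d = 722: Id(722) · 𝟙(722/722) = 722 · 1 = 722
Summing: (Id * 𝟙)(722) = 1 + 2 + 19 + 38 + 361 + 722 = 1143.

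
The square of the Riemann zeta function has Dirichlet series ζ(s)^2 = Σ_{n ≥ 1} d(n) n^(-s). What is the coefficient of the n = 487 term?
d(487) = 2

ζ(s)^2 = (Σ 1/m^s)(Σ 1/k^s). The coefficient of 1/n^s in the product is the number of ordered pairs (m, k) with mk = n, which equals d(n). For n = 487, divisors are [1, 487], so d(487) = 2.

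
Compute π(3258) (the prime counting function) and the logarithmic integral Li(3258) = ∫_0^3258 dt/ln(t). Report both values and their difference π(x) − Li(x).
π(3258) = 460;  Li(3258) ≈ 474.82;  π(x) − Li(x) ≈ -14.82.

Direct count of primes ≤ 3258 gives π(3258) = 460. Numerical evaluation of the logarithmic integral gives Li(3258) ≈ 474.82. The difference π(x) − Li(x) ≈ -14.82 is typically negative for small/moderate x (Li(x) overestimates), though Littlewood's theorem shows this sign changes infinitely often.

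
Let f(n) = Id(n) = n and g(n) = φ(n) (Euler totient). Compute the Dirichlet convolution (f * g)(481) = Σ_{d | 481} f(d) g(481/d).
(Id * φ)(481) = 1825

Divisors of 481: [1, 13, 37, 481]. For each d | 481:
  d = 1: Id(1) · φ(481/1) = 1 · 432 = 432
  d = 13: Id(13) · φ(481/13) = 13 · 36 = 468
  d = 37: Id(37) · φ(481/37) = 37 · 12 = 444
  d = 481: Id(481) · φ(481/481) = 481 · 1 = 481
Summing: (Id * φ)(481) = 432 + 468 + 444 + 481 = 1825.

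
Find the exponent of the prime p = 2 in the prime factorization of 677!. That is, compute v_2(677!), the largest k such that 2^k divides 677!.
v_2(677!) = 672

Legendre's formula: v_p(n!) = Σ_{k ≥ 1} ⌊n / p^k⌋. For p = 2, n = 677, the terms are:
  ⌊677/2^1⌋ = ⌊677/2⌋ = 338
  ⌊677/2^2⌋ = ⌊677/4⌋ = 169
  ⌊677/2^3⌋ = ⌊677/8⌋ = 84
  ⌊677/2^4⌋ = ⌊677/16⌋ = 42
  ⌊677/2^5⌋ = ⌊677/32⌋ = 21
  ⌊677/2^6⌋ = ⌊677/64⌋ = 10
  ⌊677/2^7⌋ = ⌊677/128⌋ = 5
  ⌊677/2^8⌋ = ⌊677/256⌋ = 2
  ⌊677/2^9⌋ = ⌊677/512⌋ = 1
(the next term ⌊677/2^10⌋ = 0, terminating the sum). Summing: v_2(677!) = 338 + 169 + 84 + 42 + 21 + 10 + 5 + 2 + 1 = 672.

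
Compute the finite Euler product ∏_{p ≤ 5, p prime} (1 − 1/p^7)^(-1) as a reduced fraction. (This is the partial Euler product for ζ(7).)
∏ = 2733750000/2711117641

The primes p ≤ 5 are [2, 3, 5]. For each prime, (1 − 1/p^7)^(-1) = p^7 / (p^7 − 1). The product is (1 − 1/2^7)^(-1), (1 − 1/3^7)^(-1), (1 − 1/5^7)^(-1) = ∏ p^7 / (p^7 − 1) = 2733750000/2711117641.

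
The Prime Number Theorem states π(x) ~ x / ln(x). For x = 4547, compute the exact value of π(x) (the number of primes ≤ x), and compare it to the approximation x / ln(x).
π(4547) = 616;  x/ln(x) ≈ 539.88;  relative error ≈ 12.36%.

Directly count primes up to 4547: π(4547) = 616. The PNT approximation gives 4547/ln(4547) ≈ 4547/8.42222 ≈ 539.88. Relative error (π(x) − x/ln(x)) / π(x) ≈ 12.36%; the approximation is known to undercount slightly (Li(x) is a better estimate).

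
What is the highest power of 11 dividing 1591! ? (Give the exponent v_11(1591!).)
v_11(1591!) = 158

Legendre's formula: v_p(n!) = Σ_{k ≥ 1} ⌊n / p^k⌋. For p = 11, n = 1591, the terms are:
  ⌊1591/11^1⌋ = ⌊1591/11⌋ = 144
  ⌊1591/11^2⌋ = ⌊1591/121⌋ = 13
  ⌊1591/11^3⌋ = ⌊1591/1331⌋ = 1
(the next term ⌊1591/11^4⌋ = 0, terminating the sum). Summing: v_11(1591!) = 144 + 13 + 1 = 158.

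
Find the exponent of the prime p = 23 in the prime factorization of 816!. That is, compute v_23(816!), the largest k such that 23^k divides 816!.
v_23(816!) = 36

Legendre's formula: v_p(n!) = Σ_{k ≥ 1} ⌊n / p^k⌋. For p = 23, n = 816, the terms are:
  ⌊816/23^1⌋ = ⌊816/23⌋ = 35
  ⌊816/23^2⌋ = ⌊816/529⌋ = 1
(the next term ⌊816/23^3⌋ = 0, terminating the sum). Summing: v_23(816!) = 35 + 1 = 36.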